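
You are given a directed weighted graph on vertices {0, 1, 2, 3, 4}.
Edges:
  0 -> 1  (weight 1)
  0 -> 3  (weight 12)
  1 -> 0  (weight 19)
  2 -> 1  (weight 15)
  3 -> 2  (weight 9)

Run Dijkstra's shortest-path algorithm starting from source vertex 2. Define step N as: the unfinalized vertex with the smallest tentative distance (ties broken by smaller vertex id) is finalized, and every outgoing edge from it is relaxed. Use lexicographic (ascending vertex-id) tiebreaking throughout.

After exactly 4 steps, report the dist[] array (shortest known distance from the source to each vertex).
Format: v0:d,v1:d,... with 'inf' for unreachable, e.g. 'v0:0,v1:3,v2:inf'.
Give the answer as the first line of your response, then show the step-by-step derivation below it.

v0:34,v1:15,v2:0,v3:46,v4:inf

step 1: dist = v0:inf,v1:15,v2:0,v3:inf,v4:inf
step 2: dist = v0:34,v1:15,v2:0,v3:inf,v4:inf
step 3: dist = v0:34,v1:15,v2:0,v3:46,v4:inf
step 4: dist = v0:34,v1:15,v2:0,v3:46,v4:inf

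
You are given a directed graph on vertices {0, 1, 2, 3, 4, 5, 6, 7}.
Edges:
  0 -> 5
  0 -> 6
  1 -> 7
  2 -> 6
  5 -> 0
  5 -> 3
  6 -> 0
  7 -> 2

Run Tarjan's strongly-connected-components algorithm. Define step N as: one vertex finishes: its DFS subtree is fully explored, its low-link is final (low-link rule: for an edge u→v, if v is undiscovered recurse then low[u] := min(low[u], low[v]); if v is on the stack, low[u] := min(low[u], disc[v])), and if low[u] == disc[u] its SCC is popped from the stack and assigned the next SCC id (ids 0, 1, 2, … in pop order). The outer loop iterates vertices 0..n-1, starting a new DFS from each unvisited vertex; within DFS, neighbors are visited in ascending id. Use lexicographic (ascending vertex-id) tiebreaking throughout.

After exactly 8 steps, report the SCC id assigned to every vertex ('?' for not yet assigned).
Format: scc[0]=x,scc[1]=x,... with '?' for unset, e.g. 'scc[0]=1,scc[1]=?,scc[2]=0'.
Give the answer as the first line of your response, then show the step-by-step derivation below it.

scc[0]=1,scc[1]=4,scc[2]=2,scc[3]=0,scc[4]=5,scc[5]=1,scc[6]=1,scc[7]=3

step 1: low=(low[0]=0,low[1]=?,low[2]=?,low[3]=2,low[4]=?,low[5]=0,low[6]=?,low[7]=?); scc=(scc[0]=?,scc[1]=?,scc[2]=?,scc[3]=0,scc[4]=?,scc[5]=?,scc[6]=?,scc[7]=?)
step 2: low=(low[0]=0,low[1]=?,low[2]=?,low[3]=2,low[4]=?,low[5]=0,low[6]=?,low[7]=?); scc=(scc[0]=?,scc[1]=?,scc[2]=?,scc[3]=0,scc[4]=?,scc[5]=?,scc[6]=?,scc[7]=?)
step 3: low=(low[0]=0,low[1]=?,low[2]=?,low[3]=2,low[4]=?,low[5]=0,low[6]=0,low[7]=?); scc=(scc[0]=?,scc[1]=?,scc[2]=?,scc[3]=0,scc[4]=?,scc[5]=?,scc[6]=?,scc[7]=?)
step 4: low=(low[0]=0,low[1]=?,low[2]=?,low[3]=2,low[4]=?,low[5]=0,low[6]=0,low[7]=?); scc=(scc[0]=1,scc[1]=?,scc[2]=?,scc[3]=0,scc[4]=?,scc[5]=1,scc[6]=1,scc[7]=?)
step 5: low=(low[0]=0,low[1]=4,low[2]=6,low[3]=2,low[4]=?,low[5]=0,low[6]=0,low[7]=5); scc=(scc[0]=1,scc[1]=?,scc[2]=2,scc[3]=0,scc[4]=?,scc[5]=1,scc[6]=1,scc[7]=?)
step 6: low=(low[0]=0,low[1]=4,low[2]=6,low[3]=2,low[4]=?,low[5]=0,low[6]=0,low[7]=5); scc=(scc[0]=1,scc[1]=?,scc[2]=2,scc[3]=0,scc[4]=?,scc[5]=1,scc[6]=1,scc[7]=3)
step 7: low=(low[0]=0,low[1]=4,low[2]=6,low[3]=2,low[4]=?,low[5]=0,low[6]=0,low[7]=5); scc=(scc[0]=1,scc[1]=4,scc[2]=2,scc[3]=0,scc[4]=?,scc[5]=1,scc[6]=1,scc[7]=3)
step 8: low=(low[0]=0,low[1]=4,low[2]=6,low[3]=2,low[4]=7,low[5]=0,low[6]=0,low[7]=5); scc=(scc[0]=1,scc[1]=4,scc[2]=2,scc[3]=0,scc[4]=5,scc[5]=1,scc[6]=1,scc[7]=3)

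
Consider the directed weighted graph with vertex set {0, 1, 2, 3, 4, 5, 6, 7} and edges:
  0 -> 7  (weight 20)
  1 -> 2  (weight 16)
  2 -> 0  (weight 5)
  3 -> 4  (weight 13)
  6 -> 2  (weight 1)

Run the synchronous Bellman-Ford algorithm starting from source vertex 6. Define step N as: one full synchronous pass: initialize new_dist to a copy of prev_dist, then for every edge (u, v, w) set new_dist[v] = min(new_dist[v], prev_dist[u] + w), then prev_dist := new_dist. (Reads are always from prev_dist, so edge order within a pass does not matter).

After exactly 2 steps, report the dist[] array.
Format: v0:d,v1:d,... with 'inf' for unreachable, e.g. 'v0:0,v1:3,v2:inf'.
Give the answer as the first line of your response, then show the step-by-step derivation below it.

v0:6,v1:inf,v2:1,v3:inf,v4:inf,v5:inf,v6:0,v7:inf

step 1: dist = v0:inf,v1:inf,v2:1,v3:inf,v4:inf,v5:inf,v6:0,v7:inf
step 2: dist = v0:6,v1:inf,v2:1,v3:inf,v4:inf,v5:inf,v6:0,v7:inf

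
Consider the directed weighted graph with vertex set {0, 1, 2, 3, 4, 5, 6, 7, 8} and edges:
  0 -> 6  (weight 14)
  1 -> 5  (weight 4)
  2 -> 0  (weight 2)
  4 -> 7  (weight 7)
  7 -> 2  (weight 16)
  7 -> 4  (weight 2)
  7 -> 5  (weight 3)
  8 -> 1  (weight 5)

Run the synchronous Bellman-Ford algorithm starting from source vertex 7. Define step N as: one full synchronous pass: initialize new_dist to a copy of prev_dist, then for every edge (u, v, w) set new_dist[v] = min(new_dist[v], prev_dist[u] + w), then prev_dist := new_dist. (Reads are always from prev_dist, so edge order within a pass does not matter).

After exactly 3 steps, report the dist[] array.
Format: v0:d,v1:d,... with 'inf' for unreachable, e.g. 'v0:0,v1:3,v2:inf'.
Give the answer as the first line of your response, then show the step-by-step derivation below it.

v0:18,v1:inf,v2:16,v3:inf,v4:2,v5:3,v6:32,v7:0,v8:inf

step 1: dist = v0:inf,v1:inf,v2:16,v3:inf,v4:2,v5:3,v6:inf,v7:0,v8:inf
step 2: dist = v0:18,v1:inf,v2:16,v3:inf,v4:2,v5:3,v6:inf,v7:0,v8:inf
step 3: dist = v0:18,v1:inf,v2:16,v3:inf,v4:2,v5:3,v6:32,v7:0,v8:inf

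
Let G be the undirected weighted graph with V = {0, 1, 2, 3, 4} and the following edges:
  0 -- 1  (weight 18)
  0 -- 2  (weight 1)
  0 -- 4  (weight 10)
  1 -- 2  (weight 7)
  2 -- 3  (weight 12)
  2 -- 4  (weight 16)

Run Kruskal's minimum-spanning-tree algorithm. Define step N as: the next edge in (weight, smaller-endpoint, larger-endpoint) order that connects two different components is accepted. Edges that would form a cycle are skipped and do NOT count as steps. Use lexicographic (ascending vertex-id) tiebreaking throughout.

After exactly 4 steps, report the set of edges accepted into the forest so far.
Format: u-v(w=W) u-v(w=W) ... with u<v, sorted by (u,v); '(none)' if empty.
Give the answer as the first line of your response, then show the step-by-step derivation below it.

0-2(w=1) 0-4(w=10) 1-2(w=7) 2-3(w=12)

step 1: add edge 0-2 (w=1); MST = {0-2(w=1)}
step 2: add edge 1-2 (w=7); MST = {0-2(w=1) 1-2(w=7)}
step 3: add edge 0-4 (w=10); MST = {0-2(w=1) 0-4(w=10) 1-2(w=7)}
step 4: add edge 2-3 (w=12); MST = {0-2(w=1) 0-4(w=10) 1-2(w=7) 2-3(w=12)}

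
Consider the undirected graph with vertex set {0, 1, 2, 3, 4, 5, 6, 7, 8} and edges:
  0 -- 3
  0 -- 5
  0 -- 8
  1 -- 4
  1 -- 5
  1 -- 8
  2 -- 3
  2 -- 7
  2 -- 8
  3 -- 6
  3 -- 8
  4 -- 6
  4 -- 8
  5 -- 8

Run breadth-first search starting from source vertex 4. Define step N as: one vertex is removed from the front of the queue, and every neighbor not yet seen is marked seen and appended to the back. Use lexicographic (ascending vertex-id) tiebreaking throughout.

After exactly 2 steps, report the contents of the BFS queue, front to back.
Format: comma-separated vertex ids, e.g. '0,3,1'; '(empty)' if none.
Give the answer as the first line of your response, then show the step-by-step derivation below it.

6,8,5

step 1: dequeue 4; queue=[1,6,8]; order=4
step 2: dequeue 1; queue=[6,8,5]; order=4,1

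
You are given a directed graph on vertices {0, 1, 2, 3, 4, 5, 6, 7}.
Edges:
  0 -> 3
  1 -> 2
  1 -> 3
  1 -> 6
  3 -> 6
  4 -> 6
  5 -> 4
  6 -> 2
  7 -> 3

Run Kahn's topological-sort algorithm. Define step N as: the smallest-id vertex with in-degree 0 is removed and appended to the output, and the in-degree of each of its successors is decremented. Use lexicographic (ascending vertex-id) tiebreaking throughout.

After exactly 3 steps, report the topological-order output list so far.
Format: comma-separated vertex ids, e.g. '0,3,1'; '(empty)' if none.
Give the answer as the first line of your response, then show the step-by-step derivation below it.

0,1,5

step 1: output 0; order=[0]; indeg=(0,0,2,2,1,0,3,0)
step 2: output 1; order=[0,1]; indeg=(0,0,1,1,1,0,2,0)
step 3: output 5; order=[0,1,5]; indeg=(0,0,1,1,0,0,2,0)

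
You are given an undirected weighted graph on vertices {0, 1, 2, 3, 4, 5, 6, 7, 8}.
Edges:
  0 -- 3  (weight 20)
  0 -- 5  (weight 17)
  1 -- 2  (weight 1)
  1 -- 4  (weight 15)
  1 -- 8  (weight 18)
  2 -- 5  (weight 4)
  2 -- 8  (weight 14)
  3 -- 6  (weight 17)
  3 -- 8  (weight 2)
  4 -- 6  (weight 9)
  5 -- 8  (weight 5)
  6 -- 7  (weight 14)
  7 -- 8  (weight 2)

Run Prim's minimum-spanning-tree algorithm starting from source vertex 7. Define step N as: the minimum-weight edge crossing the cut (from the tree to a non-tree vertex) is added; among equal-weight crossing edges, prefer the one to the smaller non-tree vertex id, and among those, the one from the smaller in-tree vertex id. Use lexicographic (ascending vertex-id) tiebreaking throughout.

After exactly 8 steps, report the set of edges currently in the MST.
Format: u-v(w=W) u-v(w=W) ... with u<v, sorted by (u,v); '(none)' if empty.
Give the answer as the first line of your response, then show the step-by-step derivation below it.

0-5(w=17) 1-2(w=1) 2-5(w=4) 3-8(w=2) 4-6(w=9) 5-8(w=5) 6-7(w=14) 7-8(w=2)

step 1: add edge 7-8 (w=2); MST = {7-8(w=2)}
step 2: add edge 3-8 (w=2); MST = {3-8(w=2) 7-8(w=2)}
step 3: add edge 5-8 (w=5); MST = {3-8(w=2) 5-8(w=5) 7-8(w=2)}
step 4: add edge 2-5 (w=4); MST = {2-5(w=4) 3-8(w=2) 5-8(w=5) 7-8(w=2)}
step 5: add edge 1-2 (w=1); MST = {1-2(w=1) 2-5(w=4) 3-8(w=2) 5-8(w=5) 7-8(w=2)}
step 6: add edge 6-7 (w=14); MST = {1-2(w=1) 2-5(w=4) 3-8(w=2) 5-8(w=5) 6-7(w=14) 7-8(w=2)}
step 7: add edge 4-6 (w=9); MST = {1-2(w=1) 2-5(w=4) 3-8(w=2) 4-6(w=9) 5-8(w=5) 6-7(w=14) 7-8(w=2)}
step 8: add edge 0-5 (w=17); MST = {0-5(w=17) 1-2(w=1) 2-5(w=4) 3-8(w=2) 4-6(w=9) 5-8(w=5) 6-7(w=14) 7-8(w=2)}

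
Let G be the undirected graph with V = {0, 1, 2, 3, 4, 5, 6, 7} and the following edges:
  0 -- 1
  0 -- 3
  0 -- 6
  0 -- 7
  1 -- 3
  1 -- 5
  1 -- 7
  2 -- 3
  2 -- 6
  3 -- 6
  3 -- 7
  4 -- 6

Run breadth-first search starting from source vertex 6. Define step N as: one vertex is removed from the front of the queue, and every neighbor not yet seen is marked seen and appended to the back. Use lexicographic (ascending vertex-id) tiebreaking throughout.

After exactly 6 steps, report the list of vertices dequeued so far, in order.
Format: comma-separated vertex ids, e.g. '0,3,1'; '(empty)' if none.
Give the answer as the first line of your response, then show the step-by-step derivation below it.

6,0,2,3,4,1

step 1: dequeue 6; queue=[0,2,3,4]; order=6
step 2: dequeue 0; queue=[2,3,4,1,7]; order=6,0
step 3: dequeue 2; queue=[3,4,1,7]; order=6,0,2
step 4: dequeue 3; queue=[4,1,7]; order=6,0,2,3
step 5: dequeue 4; queue=[1,7]; order=6,0,2,3,4
step 6: dequeue 1; queue=[7,5]; order=6,0,2,3,4,1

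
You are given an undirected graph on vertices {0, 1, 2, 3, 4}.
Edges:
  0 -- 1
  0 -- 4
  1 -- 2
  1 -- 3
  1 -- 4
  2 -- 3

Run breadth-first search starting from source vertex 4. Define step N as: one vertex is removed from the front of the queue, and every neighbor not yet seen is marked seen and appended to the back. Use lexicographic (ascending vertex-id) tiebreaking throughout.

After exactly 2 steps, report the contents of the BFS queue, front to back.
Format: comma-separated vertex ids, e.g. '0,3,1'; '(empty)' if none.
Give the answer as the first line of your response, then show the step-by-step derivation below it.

1

step 1: dequeue 4; queue=[0,1]; order=4
step 2: dequeue 0; queue=[1]; order=4,0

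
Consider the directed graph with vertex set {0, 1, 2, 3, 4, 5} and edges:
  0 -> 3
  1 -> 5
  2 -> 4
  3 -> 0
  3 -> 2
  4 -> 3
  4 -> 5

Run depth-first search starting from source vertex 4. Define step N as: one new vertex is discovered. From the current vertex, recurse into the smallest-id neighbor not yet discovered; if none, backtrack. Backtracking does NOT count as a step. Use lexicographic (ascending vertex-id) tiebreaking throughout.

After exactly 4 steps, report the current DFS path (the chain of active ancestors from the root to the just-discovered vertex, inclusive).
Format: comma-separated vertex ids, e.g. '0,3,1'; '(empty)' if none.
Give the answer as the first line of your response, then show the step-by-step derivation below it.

4,3,2

step 1: discover 4; path=4; order=4
step 2: discover 3; path=4>3; order=4,3
step 3: discover 0; path=4>3>0; order=4,3,0
step 4: discover 2; path=4>3>2; order=4,3,0,2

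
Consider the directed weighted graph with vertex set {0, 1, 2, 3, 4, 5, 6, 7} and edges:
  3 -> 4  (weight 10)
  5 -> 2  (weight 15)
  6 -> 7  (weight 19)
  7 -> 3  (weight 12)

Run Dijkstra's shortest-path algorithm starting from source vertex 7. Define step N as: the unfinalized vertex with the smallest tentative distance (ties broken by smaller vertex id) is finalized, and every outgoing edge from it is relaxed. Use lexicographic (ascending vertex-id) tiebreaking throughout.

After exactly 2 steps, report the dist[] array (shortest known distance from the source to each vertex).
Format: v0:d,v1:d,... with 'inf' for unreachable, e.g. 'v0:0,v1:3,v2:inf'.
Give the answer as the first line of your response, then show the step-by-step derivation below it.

v0:inf,v1:inf,v2:inf,v3:12,v4:22,v5:inf,v6:inf,v7:0

step 1: dist = v0:inf,v1:inf,v2:inf,v3:12,v4:inf,v5:inf,v6:inf,v7:0
step 2: dist = v0:inf,v1:inf,v2:inf,v3:12,v4:22,v5:inf,v6:inf,v7:0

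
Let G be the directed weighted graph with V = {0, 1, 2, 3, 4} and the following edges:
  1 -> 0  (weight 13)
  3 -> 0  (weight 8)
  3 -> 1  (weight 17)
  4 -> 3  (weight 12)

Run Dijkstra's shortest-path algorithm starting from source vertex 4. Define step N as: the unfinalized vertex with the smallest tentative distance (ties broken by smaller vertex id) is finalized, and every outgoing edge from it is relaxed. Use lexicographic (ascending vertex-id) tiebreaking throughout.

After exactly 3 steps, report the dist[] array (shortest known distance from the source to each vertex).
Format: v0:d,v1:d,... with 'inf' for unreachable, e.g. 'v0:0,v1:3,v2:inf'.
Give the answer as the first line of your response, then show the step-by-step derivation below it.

v0:20,v1:29,v2:inf,v3:12,v4:0

step 1: dist = v0:inf,v1:inf,v2:inf,v3:12,v4:0
step 2: dist = v0:20,v1:29,v2:inf,v3:12,v4:0
step 3: dist = v0:20,v1:29,v2:inf,v3:12,v4:0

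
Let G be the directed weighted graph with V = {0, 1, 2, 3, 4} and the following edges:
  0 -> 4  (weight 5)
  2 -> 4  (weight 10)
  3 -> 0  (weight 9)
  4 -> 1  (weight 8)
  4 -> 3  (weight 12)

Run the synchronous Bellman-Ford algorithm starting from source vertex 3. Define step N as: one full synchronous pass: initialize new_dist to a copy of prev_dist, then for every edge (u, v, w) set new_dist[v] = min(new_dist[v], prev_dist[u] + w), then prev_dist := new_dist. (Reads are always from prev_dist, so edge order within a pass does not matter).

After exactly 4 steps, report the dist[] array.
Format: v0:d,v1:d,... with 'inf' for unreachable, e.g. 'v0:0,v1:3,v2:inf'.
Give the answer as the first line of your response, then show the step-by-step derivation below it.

v0:9,v1:22,v2:inf,v3:0,v4:14

step 1: dist = v0:9,v1:inf,v2:inf,v3:0,v4:inf
step 2: dist = v0:9,v1:inf,v2:inf,v3:0,v4:14
step 3: dist = v0:9,v1:22,v2:inf,v3:0,v4:14
step 4: dist = v0:9,v1:22,v2:inf,v3:0,v4:14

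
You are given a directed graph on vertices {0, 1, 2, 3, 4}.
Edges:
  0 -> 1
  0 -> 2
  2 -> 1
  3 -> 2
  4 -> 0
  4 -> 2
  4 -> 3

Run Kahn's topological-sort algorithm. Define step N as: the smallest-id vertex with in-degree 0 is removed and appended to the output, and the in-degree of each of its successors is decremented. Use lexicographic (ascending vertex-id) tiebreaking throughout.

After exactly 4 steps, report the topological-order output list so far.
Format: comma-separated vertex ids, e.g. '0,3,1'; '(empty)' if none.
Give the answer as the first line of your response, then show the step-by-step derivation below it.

4,0,3,2

step 1: output 4; order=[4]; indeg=(0,2,2,0,0)
step 2: output 0; order=[4,0]; indeg=(0,1,1,0,0)
step 3: output 3; order=[4,0,3]; indeg=(0,1,0,0,0)
step 4: output 2; order=[4,0,3,2]; indeg=(0,0,0,0,0)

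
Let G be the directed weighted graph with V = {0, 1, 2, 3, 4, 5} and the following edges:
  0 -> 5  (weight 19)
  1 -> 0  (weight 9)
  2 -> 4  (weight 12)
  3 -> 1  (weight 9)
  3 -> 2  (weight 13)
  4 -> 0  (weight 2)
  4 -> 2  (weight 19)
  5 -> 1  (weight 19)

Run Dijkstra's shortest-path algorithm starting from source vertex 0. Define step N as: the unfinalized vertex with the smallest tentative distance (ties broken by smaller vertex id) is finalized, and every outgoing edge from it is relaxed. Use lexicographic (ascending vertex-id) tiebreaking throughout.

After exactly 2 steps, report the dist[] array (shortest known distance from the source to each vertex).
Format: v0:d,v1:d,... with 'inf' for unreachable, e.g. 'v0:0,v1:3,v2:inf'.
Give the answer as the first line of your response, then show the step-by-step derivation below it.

v0:0,v1:38,v2:inf,v3:inf,v4:inf,v5:19

step 1: dist = v0:0,v1:inf,v2:inf,v3:inf,v4:inf,v5:19
step 2: dist = v0:0,v1:38,v2:inf,v3:inf,v4:inf,v5:19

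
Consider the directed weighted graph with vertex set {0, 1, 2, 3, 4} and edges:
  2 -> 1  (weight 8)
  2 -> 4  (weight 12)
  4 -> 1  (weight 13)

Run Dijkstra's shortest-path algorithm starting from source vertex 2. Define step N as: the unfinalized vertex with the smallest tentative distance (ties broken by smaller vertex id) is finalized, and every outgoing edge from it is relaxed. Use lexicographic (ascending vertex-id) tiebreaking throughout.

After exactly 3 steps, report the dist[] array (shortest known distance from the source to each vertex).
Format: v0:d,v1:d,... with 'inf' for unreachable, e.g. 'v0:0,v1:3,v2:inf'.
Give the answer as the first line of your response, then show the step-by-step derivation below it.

v0:inf,v1:8,v2:0,v3:inf,v4:12

step 1: dist = v0:inf,v1:8,v2:0,v3:inf,v4:12
step 2: dist = v0:inf,v1:8,v2:0,v3:inf,v4:12
step 3: dist = v0:inf,v1:8,v2:0,v3:inf,v4:12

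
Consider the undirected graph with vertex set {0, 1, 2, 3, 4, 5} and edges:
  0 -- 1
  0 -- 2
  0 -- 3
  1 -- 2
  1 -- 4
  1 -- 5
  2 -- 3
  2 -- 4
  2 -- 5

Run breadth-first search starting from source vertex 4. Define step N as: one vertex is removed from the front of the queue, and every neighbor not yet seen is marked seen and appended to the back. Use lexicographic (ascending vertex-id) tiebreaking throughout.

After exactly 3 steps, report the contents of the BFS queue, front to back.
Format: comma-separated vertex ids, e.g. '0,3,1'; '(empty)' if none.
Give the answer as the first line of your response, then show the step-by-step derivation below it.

0,5,3

step 1: dequeue 4; queue=[1,2]; order=4
step 2: dequeue 1; queue=[2,0,5]; order=4,1
step 3: dequeue 2; queue=[0,5,3]; order=4,1,2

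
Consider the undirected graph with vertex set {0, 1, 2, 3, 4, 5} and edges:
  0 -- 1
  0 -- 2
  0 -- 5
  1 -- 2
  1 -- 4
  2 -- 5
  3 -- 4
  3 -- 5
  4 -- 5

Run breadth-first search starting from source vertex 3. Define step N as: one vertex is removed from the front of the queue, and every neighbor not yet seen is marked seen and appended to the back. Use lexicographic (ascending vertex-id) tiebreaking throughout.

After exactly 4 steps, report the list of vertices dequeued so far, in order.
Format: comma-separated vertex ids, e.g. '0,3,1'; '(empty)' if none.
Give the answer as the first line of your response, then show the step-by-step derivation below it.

3,4,5,1

step 1: dequeue 3; queue=[4,5]; order=3
step 2: dequeue 4; queue=[5,1]; order=3,4
step 3: dequeue 5; queue=[1,0,2]; order=3,4,5
step 4: dequeue 1; queue=[0,2]; order=3,4,5,1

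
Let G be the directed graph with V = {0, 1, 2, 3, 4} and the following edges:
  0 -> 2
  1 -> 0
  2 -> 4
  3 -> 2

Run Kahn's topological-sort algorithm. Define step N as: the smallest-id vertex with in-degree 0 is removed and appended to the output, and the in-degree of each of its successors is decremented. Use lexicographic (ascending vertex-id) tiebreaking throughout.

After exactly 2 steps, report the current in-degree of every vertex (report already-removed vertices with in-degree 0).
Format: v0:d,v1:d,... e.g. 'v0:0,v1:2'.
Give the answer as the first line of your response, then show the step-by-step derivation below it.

v0:0,v1:0,v2:1,v3:0,v4:1

step 1: output 1; order=[1]; indeg=(0,0,2,0,1)
step 2: output 0; order=[1,0]; indeg=(0,0,1,0,1)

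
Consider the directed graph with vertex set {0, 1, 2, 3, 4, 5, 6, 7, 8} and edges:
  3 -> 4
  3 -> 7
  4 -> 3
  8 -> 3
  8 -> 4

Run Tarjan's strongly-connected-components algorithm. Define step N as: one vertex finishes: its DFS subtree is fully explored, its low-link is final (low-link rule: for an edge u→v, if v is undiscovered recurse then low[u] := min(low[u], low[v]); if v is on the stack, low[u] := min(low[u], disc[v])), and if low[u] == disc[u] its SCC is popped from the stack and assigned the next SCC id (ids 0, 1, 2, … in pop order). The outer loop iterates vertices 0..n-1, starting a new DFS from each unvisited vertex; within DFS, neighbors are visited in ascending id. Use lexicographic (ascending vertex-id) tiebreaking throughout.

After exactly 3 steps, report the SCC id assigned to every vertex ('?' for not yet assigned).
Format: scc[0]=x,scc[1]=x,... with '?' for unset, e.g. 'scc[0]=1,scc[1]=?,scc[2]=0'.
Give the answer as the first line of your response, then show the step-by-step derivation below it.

scc[0]=0,scc[1]=1,scc[2]=2,scc[3]=?,scc[4]=?,scc[5]=?,scc[6]=?,scc[7]=?,scc[8]=?

step 1: low=(low[0]=0,low[1]=?,low[2]=?,low[3]=?,low[4]=?,low[5]=?,low[6]=?,low[7]=?,low[8]=?); scc=(scc[0]=0,scc[1]=?,scc[2]=?,scc[3]=?,scc[4]=?,scc[5]=?,scc[6]=?,scc[7]=?,scc[8]=?)
step 2: low=(low[0]=0,low[1]=1,low[2]=?,low[3]=?,low[4]=?,low[5]=?,low[6]=?,low[7]=?,low[8]=?); scc=(scc[0]=0,scc[1]=1,scc[2]=?,scc[3]=?,scc[4]=?,scc[5]=?,scc[6]=?,scc[7]=?,scc[8]=?)
step 3: low=(low[0]=0,low[1]=1,low[2]=2,low[3]=?,low[4]=?,low[5]=?,low[6]=?,low[7]=?,low[8]=?); scc=(scc[0]=0,scc[1]=1,scc[2]=2,scc[3]=?,scc[4]=?,scc[5]=?,scc[6]=?,scc[7]=?,scc[8]=?)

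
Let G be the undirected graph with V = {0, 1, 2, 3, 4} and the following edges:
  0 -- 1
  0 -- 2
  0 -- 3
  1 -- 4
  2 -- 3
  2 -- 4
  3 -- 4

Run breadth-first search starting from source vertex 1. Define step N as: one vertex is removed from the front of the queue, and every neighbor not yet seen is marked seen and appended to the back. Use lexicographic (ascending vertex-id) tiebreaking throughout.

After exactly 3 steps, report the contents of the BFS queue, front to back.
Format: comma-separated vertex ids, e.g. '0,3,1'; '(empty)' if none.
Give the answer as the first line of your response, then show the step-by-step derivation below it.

2,3

step 1: dequeue 1; queue=[0,4]; order=1
step 2: dequeue 0; queue=[4,2,3]; order=1,0
step 3: dequeue 4; queue=[2,3]; order=1,0,4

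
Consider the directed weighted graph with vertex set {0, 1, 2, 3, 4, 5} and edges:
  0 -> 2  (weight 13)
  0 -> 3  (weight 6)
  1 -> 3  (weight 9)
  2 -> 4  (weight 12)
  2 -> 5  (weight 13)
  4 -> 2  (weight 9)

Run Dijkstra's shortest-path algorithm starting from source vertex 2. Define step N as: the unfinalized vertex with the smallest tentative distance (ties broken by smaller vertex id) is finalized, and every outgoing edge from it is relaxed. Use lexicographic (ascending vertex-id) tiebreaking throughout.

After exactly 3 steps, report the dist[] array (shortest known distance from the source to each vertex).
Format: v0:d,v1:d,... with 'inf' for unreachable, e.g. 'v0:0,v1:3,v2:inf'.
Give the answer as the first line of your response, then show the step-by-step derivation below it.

v0:inf,v1:inf,v2:0,v3:inf,v4:12,v5:13

step 1: dist = v0:inf,v1:inf,v2:0,v3:inf,v4:12,v5:13
step 2: dist = v0:inf,v1:inf,v2:0,v3:inf,v4:12,v5:13
step 3: dist = v0:inf,v1:inf,v2:0,v3:inf,v4:12,v5:13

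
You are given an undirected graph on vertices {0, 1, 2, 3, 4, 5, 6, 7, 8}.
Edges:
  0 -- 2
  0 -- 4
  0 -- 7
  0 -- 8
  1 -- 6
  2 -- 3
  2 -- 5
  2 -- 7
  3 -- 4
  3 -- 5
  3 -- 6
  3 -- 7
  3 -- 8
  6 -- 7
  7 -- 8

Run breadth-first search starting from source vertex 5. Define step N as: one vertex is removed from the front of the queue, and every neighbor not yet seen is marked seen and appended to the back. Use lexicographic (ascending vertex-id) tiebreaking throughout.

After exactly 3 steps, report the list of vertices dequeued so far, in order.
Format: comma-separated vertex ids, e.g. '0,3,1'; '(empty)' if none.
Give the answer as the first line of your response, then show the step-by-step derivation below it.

5,2,3

step 1: dequeue 5; queue=[2,3]; order=5
step 2: dequeue 2; queue=[3,0,7]; order=5,2
step 3: dequeue 3; queue=[0,7,4,6,8]; order=5,2,3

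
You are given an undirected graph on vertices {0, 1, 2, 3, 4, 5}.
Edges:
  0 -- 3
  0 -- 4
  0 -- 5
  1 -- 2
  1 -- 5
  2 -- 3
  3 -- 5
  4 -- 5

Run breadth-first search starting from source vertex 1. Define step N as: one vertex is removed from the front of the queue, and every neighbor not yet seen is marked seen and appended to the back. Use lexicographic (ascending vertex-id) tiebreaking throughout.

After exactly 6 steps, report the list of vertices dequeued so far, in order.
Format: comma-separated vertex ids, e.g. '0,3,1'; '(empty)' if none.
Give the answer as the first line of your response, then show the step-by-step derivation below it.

1,2,5,3,0,4

step 1: dequeue 1; queue=[2,5]; order=1
step 2: dequeue 2; queue=[5,3]; order=1,2
step 3: dequeue 5; queue=[3,0,4]; order=1,2,5
step 4: dequeue 3; queue=[0,4]; order=1,2,5,3
step 5: dequeue 0; queue=[4]; order=1,2,5,3,0
step 6: dequeue 4; queue=[(empty)]; order=1,2,5,3,0,4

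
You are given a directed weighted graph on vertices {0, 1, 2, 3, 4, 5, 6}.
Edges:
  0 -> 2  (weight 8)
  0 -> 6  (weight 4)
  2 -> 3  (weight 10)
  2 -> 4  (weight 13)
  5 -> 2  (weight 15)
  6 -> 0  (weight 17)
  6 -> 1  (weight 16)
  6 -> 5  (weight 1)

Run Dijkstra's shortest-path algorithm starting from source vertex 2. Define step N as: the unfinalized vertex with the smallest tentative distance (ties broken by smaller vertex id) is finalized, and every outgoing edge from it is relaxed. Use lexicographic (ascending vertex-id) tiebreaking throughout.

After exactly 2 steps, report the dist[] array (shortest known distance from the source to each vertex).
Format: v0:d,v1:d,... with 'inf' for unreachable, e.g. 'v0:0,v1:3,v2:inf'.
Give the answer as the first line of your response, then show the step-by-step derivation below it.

v0:inf,v1:inf,v2:0,v3:10,v4:13,v5:inf,v6:inf

step 1: dist = v0:inf,v1:inf,v2:0,v3:10,v4:13,v5:inf,v6:inf
step 2: dist = v0:inf,v1:inf,v2:0,v3:10,v4:13,v5:inf,v6:inf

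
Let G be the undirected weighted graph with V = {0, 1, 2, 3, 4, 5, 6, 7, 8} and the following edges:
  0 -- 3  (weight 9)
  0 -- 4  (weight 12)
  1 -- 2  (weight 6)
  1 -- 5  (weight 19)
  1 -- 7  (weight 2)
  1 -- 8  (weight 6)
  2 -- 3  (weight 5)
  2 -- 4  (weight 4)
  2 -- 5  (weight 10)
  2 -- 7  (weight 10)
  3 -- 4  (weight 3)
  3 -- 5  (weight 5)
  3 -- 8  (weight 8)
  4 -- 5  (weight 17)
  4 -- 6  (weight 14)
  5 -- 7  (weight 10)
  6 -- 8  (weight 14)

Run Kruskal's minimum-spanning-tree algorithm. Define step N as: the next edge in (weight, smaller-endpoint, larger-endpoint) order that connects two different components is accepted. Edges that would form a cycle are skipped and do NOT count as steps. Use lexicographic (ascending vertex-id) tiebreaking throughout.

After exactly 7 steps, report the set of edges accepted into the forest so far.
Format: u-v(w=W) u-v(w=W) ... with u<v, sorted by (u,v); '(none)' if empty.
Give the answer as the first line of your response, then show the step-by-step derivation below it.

0-3(w=9) 1-2(w=6) 1-7(w=2) 1-8(w=6) 2-4(w=4) 3-4(w=3) 3-5(w=5)

step 1: add edge 1-7 (w=2); MST = {1-7(w=2)}
step 2: add edge 3-4 (w=3); MST = {1-7(w=2) 3-4(w=3)}
step 3: add edge 2-4 (w=4); MST = {1-7(w=2) 2-4(w=4) 3-4(w=3)}
step 4: add edge 3-5 (w=5); MST = {1-7(w=2) 2-4(w=4) 3-4(w=3) 3-5(w=5)}
step 5: add edge 1-2 (w=6); MST = {1-2(w=6) 1-7(w=2) 2-4(w=4) 3-4(w=3) 3-5(w=5)}
step 6: add edge 1-8 (w=6); MST = {1-2(w=6) 1-7(w=2) 1-8(w=6) 2-4(w=4) 3-4(w=3) 3-5(w=5)}
step 7: add edge 0-3 (w=9); MST = {0-3(w=9) 1-2(w=6) 1-7(w=2) 1-8(w=6) 2-4(w=4) 3-4(w=3) 3-5(w=5)}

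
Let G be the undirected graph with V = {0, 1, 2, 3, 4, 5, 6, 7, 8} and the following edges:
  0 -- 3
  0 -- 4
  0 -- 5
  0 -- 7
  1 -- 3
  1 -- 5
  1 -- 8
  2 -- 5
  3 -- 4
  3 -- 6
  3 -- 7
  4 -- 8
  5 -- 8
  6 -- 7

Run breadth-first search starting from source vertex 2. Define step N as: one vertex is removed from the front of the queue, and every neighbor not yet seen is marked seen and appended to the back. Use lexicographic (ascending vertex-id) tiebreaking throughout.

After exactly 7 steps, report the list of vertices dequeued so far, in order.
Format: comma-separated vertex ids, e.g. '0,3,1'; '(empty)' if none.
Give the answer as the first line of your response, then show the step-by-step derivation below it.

2,5,0,1,8,3,4

step 1: dequeue 2; queue=[5]; order=2
step 2: dequeue 5; queue=[0,1,8]; order=2,5
step 3: dequeue 0; queue=[1,8,3,4,7]; order=2,5,0
step 4: dequeue 1; queue=[8,3,4,7]; order=2,5,0,1
step 5: dequeue 8; queue=[3,4,7]; order=2,5,0,1,8
step 6: dequeue 3; queue=[4,7,6]; order=2,5,0,1,8,3
step 7: dequeue 4; queue=[7,6]; order=2,5,0,1,8,3,4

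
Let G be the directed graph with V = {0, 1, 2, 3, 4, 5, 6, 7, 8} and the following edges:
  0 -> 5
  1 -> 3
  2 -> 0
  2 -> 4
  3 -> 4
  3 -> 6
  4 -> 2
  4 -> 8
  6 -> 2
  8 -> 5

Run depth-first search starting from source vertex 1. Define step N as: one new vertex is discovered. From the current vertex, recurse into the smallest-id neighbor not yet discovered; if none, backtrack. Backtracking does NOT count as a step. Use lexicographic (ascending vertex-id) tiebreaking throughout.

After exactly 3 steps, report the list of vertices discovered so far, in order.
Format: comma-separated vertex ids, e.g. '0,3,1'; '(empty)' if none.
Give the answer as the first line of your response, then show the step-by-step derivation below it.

1,3,4

step 1: discover 1; path=1; order=1
step 2: discover 3; path=1>3; order=1,3
step 3: discover 4; path=1>3>4; order=1,3,4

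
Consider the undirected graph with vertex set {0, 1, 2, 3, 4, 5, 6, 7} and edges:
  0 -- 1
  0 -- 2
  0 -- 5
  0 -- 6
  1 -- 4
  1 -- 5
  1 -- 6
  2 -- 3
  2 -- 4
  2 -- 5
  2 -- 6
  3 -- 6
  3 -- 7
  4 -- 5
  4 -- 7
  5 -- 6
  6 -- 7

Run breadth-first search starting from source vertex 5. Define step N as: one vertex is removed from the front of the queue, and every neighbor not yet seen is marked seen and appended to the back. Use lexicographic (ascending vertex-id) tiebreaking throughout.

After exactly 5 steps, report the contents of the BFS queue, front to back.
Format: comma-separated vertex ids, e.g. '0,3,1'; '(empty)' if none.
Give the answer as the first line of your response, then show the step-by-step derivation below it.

6,3,7

step 1: dequeue 5; queue=[0,1,2,4,6]; order=5
step 2: dequeue 0; queue=[1,2,4,6]; order=5,0
step 3: dequeue 1; queue=[2,4,6]; order=5,0,1
step 4: dequeue 2; queue=[4,6,3]; order=5,0,1,2
step 5: dequeue 4; queue=[6,3,7]; order=5,0,1,2,4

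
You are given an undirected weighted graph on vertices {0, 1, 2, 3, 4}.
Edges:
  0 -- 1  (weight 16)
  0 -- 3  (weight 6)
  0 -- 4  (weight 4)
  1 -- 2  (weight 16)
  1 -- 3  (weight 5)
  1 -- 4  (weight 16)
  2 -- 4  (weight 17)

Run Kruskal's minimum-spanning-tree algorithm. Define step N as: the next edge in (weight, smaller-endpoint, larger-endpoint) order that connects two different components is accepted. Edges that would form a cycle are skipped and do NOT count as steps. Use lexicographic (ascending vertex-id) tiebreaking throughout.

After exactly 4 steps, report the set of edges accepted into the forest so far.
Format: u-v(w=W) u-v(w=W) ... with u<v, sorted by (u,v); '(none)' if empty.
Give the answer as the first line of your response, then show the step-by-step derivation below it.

0-3(w=6) 0-4(w=4) 1-2(w=16) 1-3(w=5)

step 1: add edge 0-4 (w=4); MST = {0-4(w=4)}
step 2: add edge 1-3 (w=5); MST = {0-4(w=4) 1-3(w=5)}
step 3: add edge 0-3 (w=6); MST = {0-3(w=6) 0-4(w=4) 1-3(w=5)}
step 4: add edge 1-2 (w=16); MST = {0-3(w=6) 0-4(w=4) 1-2(w=16) 1-3(w=5)}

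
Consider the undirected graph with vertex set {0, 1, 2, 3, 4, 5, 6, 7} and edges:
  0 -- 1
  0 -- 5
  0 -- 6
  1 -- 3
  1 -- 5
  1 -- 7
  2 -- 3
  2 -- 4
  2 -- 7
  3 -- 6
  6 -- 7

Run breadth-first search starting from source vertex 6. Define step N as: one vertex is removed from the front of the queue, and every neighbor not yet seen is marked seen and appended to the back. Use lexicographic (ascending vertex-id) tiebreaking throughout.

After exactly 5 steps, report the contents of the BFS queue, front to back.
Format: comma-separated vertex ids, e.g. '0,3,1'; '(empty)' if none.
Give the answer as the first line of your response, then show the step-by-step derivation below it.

5,2

step 1: dequeue 6; queue=[0,3,7]; order=6
step 2: dequeue 0; queue=[3,7,1,5]; order=6,0
step 3: dequeue 3; queue=[7,1,5,2]; order=6,0,3
step 4: dequeue 7; queue=[1,5,2]; order=6,0,3,7
step 5: dequeue 1; queue=[5,2]; order=6,0,3,7,1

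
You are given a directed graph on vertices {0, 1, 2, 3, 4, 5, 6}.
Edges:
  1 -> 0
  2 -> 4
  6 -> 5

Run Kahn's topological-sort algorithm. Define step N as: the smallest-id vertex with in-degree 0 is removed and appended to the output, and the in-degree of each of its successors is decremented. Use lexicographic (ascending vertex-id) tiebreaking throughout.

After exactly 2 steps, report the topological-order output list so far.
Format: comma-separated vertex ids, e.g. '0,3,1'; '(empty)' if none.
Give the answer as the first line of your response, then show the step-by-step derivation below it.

1,0

step 1: output 1; order=[1]; indeg=(0,0,0,0,1,1,0)
step 2: output 0; order=[1,0]; indeg=(0,0,0,0,1,1,0)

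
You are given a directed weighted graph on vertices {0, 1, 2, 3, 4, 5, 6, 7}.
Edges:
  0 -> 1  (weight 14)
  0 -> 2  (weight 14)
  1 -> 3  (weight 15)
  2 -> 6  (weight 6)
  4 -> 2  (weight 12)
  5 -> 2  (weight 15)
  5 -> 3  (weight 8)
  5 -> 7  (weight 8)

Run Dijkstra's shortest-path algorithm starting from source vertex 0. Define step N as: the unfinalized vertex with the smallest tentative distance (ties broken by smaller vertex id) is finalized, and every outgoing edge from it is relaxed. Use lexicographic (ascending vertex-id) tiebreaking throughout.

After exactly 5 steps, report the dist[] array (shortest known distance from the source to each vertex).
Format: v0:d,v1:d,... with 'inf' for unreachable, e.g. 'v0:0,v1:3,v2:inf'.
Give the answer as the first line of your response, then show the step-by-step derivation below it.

v0:0,v1:14,v2:14,v3:29,v4:inf,v5:inf,v6:20,v7:inf

step 1: dist = v0:0,v1:14,v2:14,v3:inf,v4:inf,v5:inf,v6:inf,v7:inf
step 2: dist = v0:0,v1:14,v2:14,v3:29,v4:inf,v5:inf,v6:inf,v7:inf
step 3: dist = v0:0,v1:14,v2:14,v3:29,v4:inf,v5:inf,v6:20,v7:inf
step 4: dist = v0:0,v1:14,v2:14,v3:29,v4:inf,v5:inf,v6:20,v7:inf
step 5: dist = v0:0,v1:14,v2:14,v3:29,v4:inf,v5:inf,v6:20,v7:inf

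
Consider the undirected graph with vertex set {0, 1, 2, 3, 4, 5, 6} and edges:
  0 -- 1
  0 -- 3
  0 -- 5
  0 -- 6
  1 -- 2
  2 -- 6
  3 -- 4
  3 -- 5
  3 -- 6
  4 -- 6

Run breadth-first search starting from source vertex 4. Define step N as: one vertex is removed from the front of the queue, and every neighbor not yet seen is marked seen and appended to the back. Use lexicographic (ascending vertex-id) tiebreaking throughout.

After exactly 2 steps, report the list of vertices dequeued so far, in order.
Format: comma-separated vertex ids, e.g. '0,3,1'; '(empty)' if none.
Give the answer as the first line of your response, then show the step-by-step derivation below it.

4,3

step 1: dequeue 4; queue=[3,6]; order=4
step 2: dequeue 3; queue=[6,0,5]; order=4,3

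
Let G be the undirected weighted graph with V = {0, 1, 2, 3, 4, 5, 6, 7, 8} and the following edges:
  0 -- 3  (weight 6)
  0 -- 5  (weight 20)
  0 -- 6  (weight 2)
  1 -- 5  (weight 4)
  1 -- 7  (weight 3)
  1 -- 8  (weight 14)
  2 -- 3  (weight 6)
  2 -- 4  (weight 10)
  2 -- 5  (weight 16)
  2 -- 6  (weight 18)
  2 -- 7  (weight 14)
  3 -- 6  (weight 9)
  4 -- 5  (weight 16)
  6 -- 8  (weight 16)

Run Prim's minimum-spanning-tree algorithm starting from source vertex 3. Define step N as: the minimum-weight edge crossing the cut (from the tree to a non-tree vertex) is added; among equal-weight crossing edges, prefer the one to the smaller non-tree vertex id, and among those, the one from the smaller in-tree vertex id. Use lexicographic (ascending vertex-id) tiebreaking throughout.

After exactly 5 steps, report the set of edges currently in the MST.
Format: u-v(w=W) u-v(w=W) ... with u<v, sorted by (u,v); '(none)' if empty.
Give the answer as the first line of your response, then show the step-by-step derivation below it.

0-3(w=6) 0-6(w=2) 2-3(w=6) 2-4(w=10) 2-7(w=14)

step 1: add edge 0-3 (w=6); MST = {0-3(w=6)}
step 2: add edge 0-6 (w=2); MST = {0-3(w=6) 0-6(w=2)}
step 3: add edge 2-3 (w=6); MST = {0-3(w=6) 0-6(w=2) 2-3(w=6)}
step 4: add edge 2-4 (w=10); MST = {0-3(w=6) 0-6(w=2) 2-3(w=6) 2-4(w=10)}
step 5: add edge 2-7 (w=14); MST = {0-3(w=6) 0-6(w=2) 2-3(w=6) 2-4(w=10) 2-7(w=14)}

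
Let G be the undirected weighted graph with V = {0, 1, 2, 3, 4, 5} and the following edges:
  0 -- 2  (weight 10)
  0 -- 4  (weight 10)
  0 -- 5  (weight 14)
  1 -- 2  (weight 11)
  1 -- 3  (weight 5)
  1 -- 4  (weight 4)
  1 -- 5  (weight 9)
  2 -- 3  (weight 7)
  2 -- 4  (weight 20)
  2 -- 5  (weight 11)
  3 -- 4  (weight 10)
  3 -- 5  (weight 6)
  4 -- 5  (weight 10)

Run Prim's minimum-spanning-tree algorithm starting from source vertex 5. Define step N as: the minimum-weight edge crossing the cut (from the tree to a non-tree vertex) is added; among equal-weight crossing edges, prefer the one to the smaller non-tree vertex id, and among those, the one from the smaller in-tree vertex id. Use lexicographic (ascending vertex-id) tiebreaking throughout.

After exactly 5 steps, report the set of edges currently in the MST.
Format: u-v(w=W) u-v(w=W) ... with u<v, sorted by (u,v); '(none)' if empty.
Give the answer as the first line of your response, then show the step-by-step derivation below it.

0-2(w=10) 1-3(w=5) 1-4(w=4) 2-3(w=7) 3-5(w=6)

step 1: add edge 3-5 (w=6); MST = {3-5(w=6)}
step 2: add edge 1-3 (w=5); MST = {1-3(w=5) 3-5(w=6)}
step 3: add edge 1-4 (w=4); MST = {1-3(w=5) 1-4(w=4) 3-5(w=6)}
step 4: add edge 2-3 (w=7); MST = {1-3(w=5) 1-4(w=4) 2-3(w=7) 3-5(w=6)}
step 5: add edge 0-2 (w=10); MST = {0-2(w=10) 1-3(w=5) 1-4(w=4) 2-3(w=7) 3-5(w=6)}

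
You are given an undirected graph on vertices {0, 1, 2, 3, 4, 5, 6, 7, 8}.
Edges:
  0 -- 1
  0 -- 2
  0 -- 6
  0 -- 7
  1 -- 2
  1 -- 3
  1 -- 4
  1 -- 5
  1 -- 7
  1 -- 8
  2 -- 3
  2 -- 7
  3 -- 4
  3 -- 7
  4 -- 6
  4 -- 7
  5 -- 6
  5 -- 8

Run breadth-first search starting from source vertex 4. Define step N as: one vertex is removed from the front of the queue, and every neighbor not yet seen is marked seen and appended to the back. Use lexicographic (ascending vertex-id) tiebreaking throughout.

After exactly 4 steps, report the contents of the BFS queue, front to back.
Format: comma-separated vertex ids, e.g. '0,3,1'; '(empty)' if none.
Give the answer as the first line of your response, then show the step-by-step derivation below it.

7,0,2,5,8

step 1: dequeue 4; queue=[1,3,6,7]; order=4
step 2: dequeue 1; queue=[3,6,7,0,2,5,8]; order=4,1
step 3: dequeue 3; queue=[6,7,0,2,5,8]; order=4,1,3
step 4: dequeue 6; queue=[7,0,2,5,8]; order=4,1,3,6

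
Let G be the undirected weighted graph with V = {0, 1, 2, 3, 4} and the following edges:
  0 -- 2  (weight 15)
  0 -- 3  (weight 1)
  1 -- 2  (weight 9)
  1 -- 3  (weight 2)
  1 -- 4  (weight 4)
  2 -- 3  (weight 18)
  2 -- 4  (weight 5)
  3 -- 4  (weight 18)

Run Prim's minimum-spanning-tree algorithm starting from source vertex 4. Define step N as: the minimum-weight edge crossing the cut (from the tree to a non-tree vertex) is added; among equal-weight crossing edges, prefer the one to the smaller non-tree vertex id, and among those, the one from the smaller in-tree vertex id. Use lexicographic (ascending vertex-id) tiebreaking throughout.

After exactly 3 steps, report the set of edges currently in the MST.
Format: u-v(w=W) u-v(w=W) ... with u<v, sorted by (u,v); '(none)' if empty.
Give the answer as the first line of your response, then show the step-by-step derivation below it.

0-3(w=1) 1-3(w=2) 1-4(w=4)

step 1: add edge 1-4 (w=4); MST = {1-4(w=4)}
step 2: add edge 1-3 (w=2); MST = {1-3(w=2) 1-4(w=4)}
step 3: add edge 0-3 (w=1); MST = {0-3(w=1) 1-3(w=2) 1-4(w=4)}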